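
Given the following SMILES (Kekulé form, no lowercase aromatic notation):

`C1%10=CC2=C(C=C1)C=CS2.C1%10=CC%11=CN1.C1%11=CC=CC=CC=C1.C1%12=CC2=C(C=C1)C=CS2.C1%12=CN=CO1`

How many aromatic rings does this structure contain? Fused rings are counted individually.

6

The SMILES encodes a six-membered carbon ring with three alternating C=C double bonds, fused to a five-membered ring containing one sulfur and two C=C double bonds; a five-membered ring of four carbons and one nitrogen bearing a hydrogen, with two C=C double bonds; an eight-membered carbon ring with four alternating C=C double bonds; a six-membered carbon ring with three alternating C=C double bonds, fused to a five-membered ring containing one sulfur and two C=C double bonds; a five-membered ring with an oxygen at position 1 and a nitrogen at position 3 (in a C=N bond), with two double bonds.
The fused 6/5-membered bicyclic (with one sulfur) is a single π system with 9 sp² atoms and 10 π electrons from ring double bonds plus a heteroatom lone pair. 10 = 4(2)+2, so the system is aromatic and both rings count as aromatic (benzothiophene).
The 5-membered ring with one N–H has a continuous p-orbital overlap around the ring; 2 ring double bonds (4 π electrons) plus a heteroatom lone pair (2) give 6 π electrons. 6 = 4(1)+2, so it is aromatic (pyrrole).
The 8-membered ring has only sp² ring atoms; a planar conformation would have a fully conjugated π system of 8 electrons. But 8 = 4(2), which is 4n not 4n+2, so it is not aromatic (cyclooctatetraene) — cyclooctatetraene distorts into a non-planar tub to avoid antiaromaticity.
The fused 6/5-membered bicyclic (with one sulfur) is a single π system with 9 sp² atoms and 10 π electrons from ring double bonds plus a heteroatom lone pair. 10 = 4(2)+2, so the system is aromatic and both rings count as aromatic (benzothiophene).
The 5-membered ring with one oxygen and one =N– has a continuous p-orbital overlap around the ring; 2 ring double bonds (4 π electrons) plus a heteroatom lone pair (2) give 6 π electrons. That satisfies 4n+2 with n=1, so it is aromatic (oxazole).
6 of the 7 rings are aromatic. Total: 6.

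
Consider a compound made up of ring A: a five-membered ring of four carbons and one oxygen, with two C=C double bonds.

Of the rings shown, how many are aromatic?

Ring A is planar and fully conjugated; 2 ring double bonds (4 π electrons) plus a heteroatom lone pair (2) give 6 π electrons. 6 = 4(1)+2, so ring A is aromatic (furan).

1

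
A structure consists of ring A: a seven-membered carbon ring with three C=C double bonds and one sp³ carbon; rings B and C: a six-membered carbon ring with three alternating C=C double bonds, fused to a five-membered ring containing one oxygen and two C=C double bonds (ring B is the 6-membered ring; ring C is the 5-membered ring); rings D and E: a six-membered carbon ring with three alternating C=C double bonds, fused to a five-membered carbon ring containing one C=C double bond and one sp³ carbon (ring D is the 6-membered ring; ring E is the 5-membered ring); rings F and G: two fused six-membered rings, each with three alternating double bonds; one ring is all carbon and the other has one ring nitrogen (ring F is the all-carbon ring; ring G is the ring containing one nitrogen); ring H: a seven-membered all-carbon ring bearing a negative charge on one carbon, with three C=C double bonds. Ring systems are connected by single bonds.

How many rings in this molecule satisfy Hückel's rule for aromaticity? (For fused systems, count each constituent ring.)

5

Ring A has one sp³ carbon, so it is not fully conjugated — not aromatic (cycloheptatriene).
Rings B and C form a fused bicyclic system (with one oxygen) with 9 sp² atoms and 10 π electrons from ring double bonds plus a heteroatom lone pair. 10 = 4(2)+2, so the system is aromatic and both rings count as aromatic (benzofuran).
Ring D has a continuous p-orbital overlap around the ring; 3 ring double bonds give 6 π electrons. 6 = 4(1)+2, so ring D is aromatic (benzene ring).
Ring E has one sp³ carbon, so it is not fully conjugated — not aromatic (cyclopentene ring).
Rings F and G form a fused bicyclic system (with one nitrogen) with 10 sp² atoms and 10 π electrons from ring double bonds. 10 = 4(2)+2, so the system is aromatic and both rings count as aromatic (quinoline).
Ring H has only sp² ring atoms; a planar conformation would have a fully conjugated π system of 8 electrons. But 8 = 4(2), which is 4n not 4n+2, so ring H is not aromatic (cycloheptatrienyl anion).
Aromatic: B, C, D, F, G. Total: 5.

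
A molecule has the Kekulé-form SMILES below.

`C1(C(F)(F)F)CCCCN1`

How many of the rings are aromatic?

The SMILES encodes a six-membered saturated ring of five carbons and one N–H nitrogen.
The 6-membered ring with one N–H has only sp³ atoms, so it is not fully conjugated — not aromatic (piperidine).

0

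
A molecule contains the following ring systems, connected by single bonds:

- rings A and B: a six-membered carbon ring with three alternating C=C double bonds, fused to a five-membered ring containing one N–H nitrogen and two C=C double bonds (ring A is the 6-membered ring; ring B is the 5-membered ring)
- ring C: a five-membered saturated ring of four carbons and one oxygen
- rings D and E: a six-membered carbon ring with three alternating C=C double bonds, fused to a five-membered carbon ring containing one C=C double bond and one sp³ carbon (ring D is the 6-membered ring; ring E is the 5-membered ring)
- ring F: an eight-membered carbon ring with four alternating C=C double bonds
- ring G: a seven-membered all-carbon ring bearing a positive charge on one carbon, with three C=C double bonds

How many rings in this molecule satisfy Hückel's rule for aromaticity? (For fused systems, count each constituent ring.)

Rings A and B form a fused bicyclic system (with one N–H) with 9 sp² atoms and 10 π electrons from ring double bonds plus a heteroatom lone pair. 10 = 4(2)+2, so the system is aromatic and both rings count as aromatic (indole).
Ring C has only sp³ atoms, so it is not fully conjugated — not aromatic (tetrahydrofuran).
Ring D is fully conjugated (every ring atom contributes a p orbital); 3 ring double bonds give 6 π electrons. That satisfies 4n+2 with n=1, so ring D is aromatic (benzene ring).
Ring E has one sp³ carbon, so it is not fully conjugated — not aromatic (cyclopentene ring).
Ring F has only sp² ring atoms; a planar conformation would have a fully conjugated π system of 8 electrons. But 8 = 4(2), which is 4n not 4n+2, so ring F is not aromatic (cyclooctatetraene) — cyclooctatetraene distorts into a non-planar tub to avoid antiaromaticity.
Ring G is planar and fully conjugated; 3 ring double bonds (6 π electrons) plus the carbocation's empty p orbital (0, but keeps the ring conjugated) give 6 π electrons. That satisfies 4n+2 with n=1, so ring G is aromatic (tropylium cation).
Aromatic: A, B, D, G. Total: 4.

4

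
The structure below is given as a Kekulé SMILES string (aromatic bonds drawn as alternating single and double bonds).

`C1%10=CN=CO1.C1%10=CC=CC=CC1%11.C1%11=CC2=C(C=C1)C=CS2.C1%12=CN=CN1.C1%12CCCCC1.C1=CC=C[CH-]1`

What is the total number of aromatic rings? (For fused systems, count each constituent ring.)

5

The SMILES encodes a five-membered ring with an oxygen at position 1 and a nitrogen at position 3 (in a C=N bond), with two double bonds; a seven-membered carbon ring with three C=C double bonds and one sp³ carbon; a six-membered carbon ring with three alternating C=C double bonds, fused to a five-membered ring containing one sulfur and two C=C double bonds; a five-membered ring with nitrogens at positions 1 and 3 (one bearing H, one in a C=N bond) and two double bonds; a six-membered saturated carbon ring; a five-membered all-carbon ring bearing a negative charge on one carbon, with two C=C double bonds.
The 5-membered ring with one oxygen and one =N– is planar and fully conjugated; 2 ring double bonds (4 π electrons) plus a heteroatom lone pair (2) give 6 π electrons. Since 6 = 4n+2 (n=1), it is aromatic (oxazole).
The 7-membered ring has one sp³ carbon, so it is not fully conjugated — not aromatic (cycloheptatriene).
The fused 6/5-membered bicyclic (with one sulfur) is a single π system with 9 sp² atoms and 10 π electrons from ring double bonds plus a heteroatom lone pair. 10 = 4(2)+2, so the system is aromatic and both rings count as aromatic (benzothiophene).
The 5-membered ring with two nitrogens (one N–H, one =N–) is planar and fully conjugated; 2 ring double bonds (4 π electrons) plus a heteroatom lone pair (2) give 6 π electrons. That satisfies 4n+2 with n=1, so it is aromatic (imidazole).
The 6-membered ring has only sp³ atoms, so it is not fully conjugated — not aromatic (cyclohexane).
The 5-membered ring is planar and fully conjugated; 2 ring double bonds (4 π electrons) plus the carbanion lone pair (2) give 6 π electrons. Since 6 = 4n+2 (n=1), it is aromatic (cyclopentadienyl anion).
5 of the 7 rings are aromatic. Total: 5.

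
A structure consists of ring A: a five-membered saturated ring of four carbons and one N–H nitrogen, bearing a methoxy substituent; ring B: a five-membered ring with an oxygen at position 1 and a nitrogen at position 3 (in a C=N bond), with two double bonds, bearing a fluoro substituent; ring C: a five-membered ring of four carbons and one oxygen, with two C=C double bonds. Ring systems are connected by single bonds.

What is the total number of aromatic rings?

Ring A has only sp³ atoms, so it is not fully conjugated — not aromatic (pyrrolidine).
Ring B has a continuous p-orbital overlap around the ring; 2 ring double bonds (4 π electrons) plus a heteroatom lone pair (2) give 6 π electrons. That satisfies 4n+2 with n=1, so ring B is aromatic (oxazole).
Ring C is planar and fully conjugated; 2 ring double bonds (4 π electrons) plus a heteroatom lone pair (2) give 6 π electrons. 6 = 4(1)+2, so ring C is aromatic (furan).
Aromatic: B, C. Total: 2.

2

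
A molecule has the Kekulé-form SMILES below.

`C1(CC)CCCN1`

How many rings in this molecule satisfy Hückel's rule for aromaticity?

The SMILES encodes a five-membered saturated ring of four carbons and one N–H nitrogen.
The 5-membered ring with one N–H has only sp³ atoms, so it is not fully conjugated — not aromatic (pyrrolidine).

0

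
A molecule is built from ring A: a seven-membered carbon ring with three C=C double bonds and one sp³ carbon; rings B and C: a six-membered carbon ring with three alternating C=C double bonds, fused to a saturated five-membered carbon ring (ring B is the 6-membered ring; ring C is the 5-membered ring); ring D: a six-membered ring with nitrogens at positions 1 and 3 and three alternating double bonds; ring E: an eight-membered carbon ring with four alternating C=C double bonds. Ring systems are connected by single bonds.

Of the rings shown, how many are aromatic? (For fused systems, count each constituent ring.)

2

Ring A has one sp³ carbon, so it is not fully conjugated — not aromatic (cycloheptatriene).
Ring B is fully conjugated (every ring atom contributes a p orbital); 3 ring double bonds give 6 π electrons. 6 = 4(1)+2, so ring B is aromatic (benzene ring).
Ring C has three sp³ carbons, so it is not fully conjugated — not aromatic (cyclopentane ring).
Ring D has a continuous p-orbital overlap around the ring; 3 ring double bonds give 6 π electrons. Since 6 = 4n+2 (n=1), ring D is aromatic (pyrimidine).
Ring E has only sp² ring atoms; a planar conformation would have a fully conjugated π system of 8 electrons. But 8 = 4(2), which is 4n not 4n+2, so ring E is not aromatic (cyclooctatetraene) — cyclooctatetraene distorts into a non-planar tub to avoid antiaromaticity.
Aromatic: B, D. Total: 2.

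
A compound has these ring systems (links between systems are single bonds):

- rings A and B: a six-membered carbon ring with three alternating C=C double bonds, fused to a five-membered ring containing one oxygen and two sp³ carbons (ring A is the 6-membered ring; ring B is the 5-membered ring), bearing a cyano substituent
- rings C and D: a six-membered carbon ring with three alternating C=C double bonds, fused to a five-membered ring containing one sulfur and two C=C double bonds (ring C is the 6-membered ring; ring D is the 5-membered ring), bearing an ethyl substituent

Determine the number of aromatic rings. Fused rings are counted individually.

Ring A is planar and fully conjugated; 3 ring double bonds give 6 π electrons. Since 6 = 4n+2 (n=1), ring A is aromatic (benzene ring).
Ring B has two sp³ carbons, so it is not fully conjugated — not aromatic (oxolane ring).
Rings C and D form a fused bicyclic system (with one sulfur) with 9 sp² atoms and 10 π electrons from ring double bonds plus a heteroatom lone pair. 10 = 4(2)+2, so the system is aromatic and both rings count as aromatic (benzothiophene).
Aromatic: A, C, D. Total: 3.

3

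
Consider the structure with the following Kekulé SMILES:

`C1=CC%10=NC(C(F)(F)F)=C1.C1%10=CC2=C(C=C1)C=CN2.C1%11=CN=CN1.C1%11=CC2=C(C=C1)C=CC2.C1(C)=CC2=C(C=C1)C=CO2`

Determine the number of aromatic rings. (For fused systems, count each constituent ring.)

7

The SMILES encodes a six-membered ring of five carbons and one nitrogen with three alternating double bonds; a six-membered carbon ring with three alternating C=C double bonds, fused to a five-membered ring containing one N–H nitrogen and two C=C double bonds; a five-membered ring with nitrogens at positions 1 and 3 (one bearing H, one in a C=N bond) and two double bonds; a six-membered carbon ring with three alternating C=C double bonds, fused to a five-membered carbon ring containing one C=C double bond and one sp³ carbon; a six-membered carbon ring with three alternating C=C double bonds, fused to a five-membered ring containing one oxygen and two C=C double bonds.
The 6-membered ring with one nitrogen is fully conjugated (every ring atom contributes a p orbital); 3 ring double bonds give 6 π electrons. Since 6 = 4n+2 (n=1), it is aromatic (pyridine).
The fused 6/5-membered bicyclic (with one N–H) is a single π system with 9 sp² atoms and 10 π electrons from ring double bonds plus a heteroatom lone pair. 10 = 4(2)+2, so the system is aromatic and both rings count as aromatic (indole).
The 5-membered ring with two nitrogens (one N–H, one =N–) has a continuous p-orbital overlap around the ring; 2 ring double bonds (4 π electrons) plus a heteroatom lone pair (2) give 6 π electrons. That satisfies 4n+2 with n=1, so it is aromatic (imidazole).
The 6-membered ring has a continuous p-orbital overlap around the ring; 3 ring double bonds give 6 π electrons. 6 = 4(1)+2, so it is aromatic (benzene ring).
The 5-membered ring has one sp³ carbon, so it is not fully conjugated — not aromatic (cyclopentene ring).
The fused 6/5-membered bicyclic (with one oxygen) is a single π system with 9 sp² atoms and 10 π electrons from ring double bonds plus a heteroatom lone pair. 10 = 4(2)+2, so the system is aromatic and both rings count as aromatic (benzofuran).
7 of the 8 rings are aromatic. Total: 7.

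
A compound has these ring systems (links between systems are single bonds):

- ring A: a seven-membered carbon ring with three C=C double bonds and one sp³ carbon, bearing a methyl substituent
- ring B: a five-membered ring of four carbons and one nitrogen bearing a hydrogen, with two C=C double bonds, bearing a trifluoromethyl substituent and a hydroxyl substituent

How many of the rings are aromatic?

1

Ring A has one sp³ carbon, so it is not fully conjugated — not aromatic (cycloheptatriene).
Ring B is fully conjugated (every ring atom contributes a p orbital); 2 ring double bonds (4 π electrons) plus a heteroatom lone pair (2) give 6 π electrons. Since 6 = 4n+2 (n=1), ring B is aromatic (pyrrole).
Aromatic: B. Total: 1.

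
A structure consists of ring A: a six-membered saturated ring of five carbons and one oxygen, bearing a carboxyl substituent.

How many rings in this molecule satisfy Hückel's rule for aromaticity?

0

Ring A has only sp³ atoms, so it is not fully conjugated — not aromatic (tetrahydropyran).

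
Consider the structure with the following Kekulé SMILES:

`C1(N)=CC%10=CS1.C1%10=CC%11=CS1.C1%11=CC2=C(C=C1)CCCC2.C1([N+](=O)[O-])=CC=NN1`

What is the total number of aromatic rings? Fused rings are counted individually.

The SMILES encodes a five-membered ring of four carbons and one sulfur, with two C=C double bonds; a five-membered ring of four carbons and one sulfur, with two C=C double bonds; a six-membered carbon ring with three alternating C=C double bonds, fused to a saturated six-membered carbon ring; a five-membered ring with two adjacent nitrogens (one bearing H, one in a double bond) and two double bonds.
The 5-membered ring with one sulfur is planar and fully conjugated; 2 ring double bonds (4 π electrons) plus a heteroatom lone pair (2) give 6 π electrons. 6 = 4(1)+2, so it is aromatic (thiophene).
The second 5-membered ring with one sulfur has a continuous p-orbital overlap around the ring; 2 ring double bonds (4 π electrons) plus a heteroatom lone pair (2) give 6 π electrons. 6 = 4(1)+2, so it is aromatic (thiophene).
The 6-membered ring is fully conjugated (every ring atom contributes a p orbital); 3 ring double bonds give 6 π electrons. That satisfies 4n+2 with n=1, so it is aromatic (benzene ring).
The second 6-membered ring has four sp³ carbons, so it is not fully conjugated — not aromatic (cyclohexane ring).
The 5-membered ring with two adjacent nitrogens (one N–H, one =N–) is planar and fully conjugated; 2 ring double bonds (4 π electrons) plus a heteroatom lone pair (2) give 6 π electrons. Since 6 = 4n+2 (n=1), it is aromatic (pyrazole).
4 of the 5 rings are aromatic. Total: 4.

4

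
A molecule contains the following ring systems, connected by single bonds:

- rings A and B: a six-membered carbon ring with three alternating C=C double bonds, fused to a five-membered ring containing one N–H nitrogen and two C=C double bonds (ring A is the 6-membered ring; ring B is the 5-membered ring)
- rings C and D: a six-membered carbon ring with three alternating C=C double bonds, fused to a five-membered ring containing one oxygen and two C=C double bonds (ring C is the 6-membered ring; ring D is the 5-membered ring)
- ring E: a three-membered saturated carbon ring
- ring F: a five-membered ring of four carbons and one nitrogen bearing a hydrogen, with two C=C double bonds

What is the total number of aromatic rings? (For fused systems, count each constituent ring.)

5

Rings A and B form a fused bicyclic system (with one N–H) with 9 sp² atoms and 10 π electrons from ring double bonds plus a heteroatom lone pair. 10 = 4(2)+2, so the system is aromatic and both rings count as aromatic (indole).
Rings C and D form a fused bicyclic system (with one oxygen) with 9 sp² atoms and 10 π electrons from ring double bonds plus a heteroatom lone pair. 10 = 4(2)+2, so the system is aromatic and both rings count as aromatic (benzofuran).
Ring E has only sp³ atoms, so it is not fully conjugated — not aromatic (cyclopropane).
Ring F is fully conjugated (every ring atom contributes a p orbital); 2 ring double bonds (4 π electrons) plus a heteroatom lone pair (2) give 6 π electrons. That satisfies 4n+2 with n=1, so ring F is aromatic (pyrrole).
Aromatic: A, B, C, D, F. Total: 5.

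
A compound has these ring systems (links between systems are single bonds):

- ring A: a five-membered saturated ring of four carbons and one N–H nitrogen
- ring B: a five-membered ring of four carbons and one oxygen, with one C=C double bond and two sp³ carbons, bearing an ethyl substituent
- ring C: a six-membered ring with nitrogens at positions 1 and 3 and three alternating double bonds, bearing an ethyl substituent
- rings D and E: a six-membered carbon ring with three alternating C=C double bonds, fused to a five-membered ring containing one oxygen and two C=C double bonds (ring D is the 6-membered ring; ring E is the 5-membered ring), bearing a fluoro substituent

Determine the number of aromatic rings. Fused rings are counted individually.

3

Ring A has only sp³ atoms, so it is not fully conjugated — not aromatic (pyrrolidine).
Ring B has two sp³ carbons, so it is not fully conjugated — not aromatic (2,3-dihydrofuran).
Ring C is planar and fully conjugated; 3 ring double bonds give 6 π electrons. That satisfies 4n+2 with n=1, so ring C is aromatic (pyrimidine).
Rings D and E form a fused bicyclic system (with one oxygen) with 9 sp² atoms and 10 π electrons from ring double bonds plus a heteroatom lone pair. 10 = 4(2)+2, so the system is aromatic and both rings count as aromatic (benzofuran).
Aromatic: C, D, E. Total: 3.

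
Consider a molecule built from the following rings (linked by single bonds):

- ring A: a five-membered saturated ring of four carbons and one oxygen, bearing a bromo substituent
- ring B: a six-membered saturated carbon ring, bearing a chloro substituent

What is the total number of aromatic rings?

Ring A has only sp³ atoms, so it is not fully conjugated — not aromatic (tetrahydrofuran).
Ring B has only sp³ atoms, so it is not fully conjugated — not aromatic (cyclohexane).
No ring is aromatic. Total: 0.

0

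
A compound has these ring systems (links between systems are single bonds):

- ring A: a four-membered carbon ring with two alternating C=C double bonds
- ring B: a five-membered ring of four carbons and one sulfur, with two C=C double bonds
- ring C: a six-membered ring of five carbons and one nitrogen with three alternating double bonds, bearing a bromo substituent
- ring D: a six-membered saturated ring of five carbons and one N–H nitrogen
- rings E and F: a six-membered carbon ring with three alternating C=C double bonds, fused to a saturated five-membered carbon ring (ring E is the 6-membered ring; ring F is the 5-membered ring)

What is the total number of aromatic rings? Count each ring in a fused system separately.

3

Ring A has only sp² ring atoms; a planar conformation would have a fully conjugated π system of 4 electrons. But 4 = 4(1), which is 4n not 4n+2, so ring A is not aromatic (cyclobutadiene) — cyclobutadiene is antiaromatic and distorts to a rectangle.
Ring B is fully conjugated (every ring atom contributes a p orbital); 2 ring double bonds (4 π electrons) plus a heteroatom lone pair (2) give 6 π electrons. 6 = 4(1)+2, so ring B is aromatic (thiophene).
Ring C is fully conjugated (every ring atom contributes a p orbital); 3 ring double bonds give 6 π electrons. That satisfies 4n+2 with n=1, so ring C is aromatic (pyridine).
Ring D has only sp³ atoms, so it is not fully conjugated — not aromatic (piperidine).
Ring E has a continuous p-orbital overlap around the ring; 3 ring double bonds give 6 π electrons. 6 = 4(1)+2, so ring E is aromatic (benzene ring).
Ring F has three sp³ carbons, so it is not fully conjugated — not aromatic (cyclopentane ring).
Aromatic: B, C, E. Total: 3.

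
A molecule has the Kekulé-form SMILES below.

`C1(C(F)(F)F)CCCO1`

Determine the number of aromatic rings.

0

The SMILES encodes a five-membered saturated ring of four carbons and one oxygen.
The 5-membered ring with one oxygen has only sp³ atoms, so it is not fully conjugated — not aromatic (tetrahydrofuran).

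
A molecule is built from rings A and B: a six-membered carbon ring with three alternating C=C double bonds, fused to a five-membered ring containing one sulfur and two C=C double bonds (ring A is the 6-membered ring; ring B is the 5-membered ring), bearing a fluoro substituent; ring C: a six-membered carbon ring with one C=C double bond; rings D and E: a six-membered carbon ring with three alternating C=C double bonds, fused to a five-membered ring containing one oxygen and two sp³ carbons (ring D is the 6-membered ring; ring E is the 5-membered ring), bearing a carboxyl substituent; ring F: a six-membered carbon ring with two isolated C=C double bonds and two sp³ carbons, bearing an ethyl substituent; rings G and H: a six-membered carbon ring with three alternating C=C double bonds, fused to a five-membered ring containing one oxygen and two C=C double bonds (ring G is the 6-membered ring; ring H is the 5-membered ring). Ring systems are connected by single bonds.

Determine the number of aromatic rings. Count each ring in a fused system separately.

5

Rings A and B form a fused bicyclic system (with one sulfur) with 9 sp² atoms and 10 π electrons from ring double bonds plus a heteroatom lone pair. 10 = 4(2)+2, so the system is aromatic and both rings count as aromatic (benzothiophene).
Ring C has four sp³ carbons, so it is not fully conjugated — not aromatic (cyclohexene).
Ring D has a continuous p-orbital overlap around the ring; 3 ring double bonds give 6 π electrons. Since 6 = 4n+2 (n=1), ring D is aromatic (benzene ring).
Ring E has two sp³ carbons, so it is not fully conjugated — not aromatic (oxolane ring).
Ring F has two sp³ carbons, so it is not fully conjugated — not aromatic (1,4-cyclohexadiene).
Rings G and H form a fused bicyclic system (with one oxygen) with 9 sp² atoms and 10 π electrons from ring double bonds plus a heteroatom lone pair. 10 = 4(2)+2, so the system is aromatic and both rings count as aromatic (benzofuran).
Aromatic: A, B, D, G, H. Total: 5.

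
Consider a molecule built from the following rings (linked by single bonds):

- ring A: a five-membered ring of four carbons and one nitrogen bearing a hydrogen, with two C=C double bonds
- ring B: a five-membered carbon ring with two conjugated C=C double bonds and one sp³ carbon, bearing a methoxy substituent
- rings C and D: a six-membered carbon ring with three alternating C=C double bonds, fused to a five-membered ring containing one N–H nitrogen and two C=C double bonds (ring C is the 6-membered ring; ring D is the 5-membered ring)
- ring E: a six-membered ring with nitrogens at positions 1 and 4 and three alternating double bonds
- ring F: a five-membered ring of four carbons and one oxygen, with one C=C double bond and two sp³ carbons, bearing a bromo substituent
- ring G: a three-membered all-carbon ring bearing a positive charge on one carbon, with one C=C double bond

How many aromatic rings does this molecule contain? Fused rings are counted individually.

5

Ring A is planar and fully conjugated; 2 ring double bonds (4 π electrons) plus a heteroatom lone pair (2) give 6 π electrons. 6 = 4(1)+2, so ring A is aromatic (pyrrole).
Ring B has one sp³ carbon, so it is not fully conjugated — not aromatic (cyclopentadiene).
Rings C and D form a fused bicyclic system (with one N–H) with 9 sp² atoms and 10 π electrons from ring double bonds plus a heteroatom lone pair. 10 = 4(2)+2, so the system is aromatic and both rings count as aromatic (indole).
Ring E has a continuous p-orbital overlap around the ring; 3 ring double bonds give 6 π electrons. Since 6 = 4n+2 (n=1), ring E is aromatic (pyrazine).
Ring F has two sp³ carbons, so it is not fully conjugated — not aromatic (2,3-dihydrofuran).
Ring G is planar and fully conjugated; 1 ring double bond (2 π electrons) plus the carbocation's empty p orbital (0, but keeps the ring conjugated) give 2 π electrons. That satisfies 4n+2 with n=0, so ring G is aromatic (cyclopropenyl cation).
Aromatic: A, C, D, E, G. Total: 5.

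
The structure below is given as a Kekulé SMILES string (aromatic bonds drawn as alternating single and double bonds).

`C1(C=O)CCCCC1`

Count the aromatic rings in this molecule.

The SMILES encodes a six-membered saturated carbon ring.
The 6-membered ring has only sp³ atoms, so it is not fully conjugated — not aromatic (cyclohexane).

0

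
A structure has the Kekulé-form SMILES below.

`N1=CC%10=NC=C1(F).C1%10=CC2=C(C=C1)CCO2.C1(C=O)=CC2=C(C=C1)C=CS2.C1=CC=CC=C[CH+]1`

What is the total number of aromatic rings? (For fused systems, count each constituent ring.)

The SMILES encodes a six-membered ring with nitrogens at positions 1 and 4 and three alternating double bonds; a six-membered carbon ring with three alternating C=C double bonds, fused to a five-membered ring containing one oxygen and two sp³ carbons; a six-membered carbon ring with three alternating C=C double bonds, fused to a five-membered ring containing one sulfur and two C=C double bonds; a seven-membered all-carbon ring bearing a positive charge on one carbon, with three C=C double bonds.
The 6-membered ring with two nitrogens (1,4) is planar and fully conjugated; 3 ring double bonds give 6 π electrons. That satisfies 4n+2 with n=1, so it is aromatic (pyrazine).
The 6-membered ring has a continuous p-orbital overlap around the ring; 3 ring double bonds give 6 π electrons. Since 6 = 4n+2 (n=1), it is aromatic (benzene ring).
The 5-membered ring with one oxygen has two sp³ carbons, so it is not fully conjugated — not aromatic (oxolane ring).
The fused 6/5-membered bicyclic (with one sulfur) is a single π system with 9 sp² atoms and 10 π electrons from ring double bonds plus a heteroatom lone pair. 10 = 4(2)+2, so the system is aromatic and both rings count as aromatic (benzothiophene).
The 7-membered ring is planar and fully conjugated; 3 ring double bonds (6 π electrons) plus the carbocation's empty p orbital (0, but keeps the ring conjugated) give 6 π electrons. 6 = 4(1)+2, so it is aromatic (tropylium cation).
5 of the 6 rings are aromatic. Total: 5.

5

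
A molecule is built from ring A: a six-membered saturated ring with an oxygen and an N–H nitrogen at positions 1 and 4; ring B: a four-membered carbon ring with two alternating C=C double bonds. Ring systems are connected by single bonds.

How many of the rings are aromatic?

0

Ring A has only sp³ atoms, so it is not fully conjugated — not aromatic (morpholine).
Ring B has only sp² ring atoms; a planar conformation would have a fully conjugated π system of 4 electrons. But 4 = 4(1), which is 4n not 4n+2, so ring B is not aromatic (cyclobutadiene) — cyclobutadiene is antiaromatic and distorts to a rectangle.
No ring is aromatic. Total: 0.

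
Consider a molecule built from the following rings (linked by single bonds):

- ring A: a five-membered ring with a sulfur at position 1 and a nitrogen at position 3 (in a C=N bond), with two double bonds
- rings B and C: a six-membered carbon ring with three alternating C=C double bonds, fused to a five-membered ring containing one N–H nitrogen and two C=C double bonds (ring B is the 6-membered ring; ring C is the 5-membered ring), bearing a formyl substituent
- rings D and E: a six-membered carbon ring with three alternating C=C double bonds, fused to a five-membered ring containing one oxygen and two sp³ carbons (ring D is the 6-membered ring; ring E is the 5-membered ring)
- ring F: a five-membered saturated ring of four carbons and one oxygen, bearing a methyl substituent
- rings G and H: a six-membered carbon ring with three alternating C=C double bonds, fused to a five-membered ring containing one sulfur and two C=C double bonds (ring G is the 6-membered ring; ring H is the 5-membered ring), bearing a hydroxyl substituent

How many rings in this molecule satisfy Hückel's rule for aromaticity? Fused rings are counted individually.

6

Ring A is planar and fully conjugated; 2 ring double bonds (4 π electrons) plus a heteroatom lone pair (2) give 6 π electrons. That satisfies 4n+2 with n=1, so ring A is aromatic (thiazole).
Rings B and C form a fused bicyclic system (with one N–H) with 9 sp² atoms and 10 π electrons from ring double bonds plus a heteroatom lone pair. 10 = 4(2)+2, so the system is aromatic and both rings count as aromatic (indole).
Ring D is planar and fully conjugated; 3 ring double bonds give 6 π electrons. 6 = 4(1)+2, so ring D is aromatic (benzene ring).
Ring E has two sp³ carbons, so it is not fully conjugated — not aromatic (oxolane ring).
Ring F has only sp³ atoms, so it is not fully conjugated — not aromatic (tetrahydrofuran).
Rings G and H form a fused bicyclic system (with one sulfur) with 9 sp² atoms and 10 π electrons from ring double bonds plus a heteroatom lone pair. 10 = 4(2)+2, so the system is aromatic and both rings count as aromatic (benzothiophene).
Aromatic: A, B, C, D, G, H. Total: 6.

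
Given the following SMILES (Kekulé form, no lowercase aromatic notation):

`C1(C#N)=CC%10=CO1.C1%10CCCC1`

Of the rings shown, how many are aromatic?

The SMILES encodes a five-membered ring of four carbons and one oxygen, with two C=C double bonds; a five-membered saturated carbon ring.
The 5-membered ring with one oxygen has a continuous p-orbital overlap around the ring; 2 ring double bonds (4 π electrons) plus a heteroatom lone pair (2) give 6 π electrons. That satisfies 4n+2 with n=1, so it is aromatic (furan).
The 5-membered ring has only sp³ atoms, so it is not fully conjugated — not aromatic (cyclopentane).
1 of the 2 rings is aromatic. Total: 1.

1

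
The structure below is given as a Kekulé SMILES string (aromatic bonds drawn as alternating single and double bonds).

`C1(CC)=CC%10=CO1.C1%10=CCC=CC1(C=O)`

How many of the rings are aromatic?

1

The SMILES encodes a five-membered ring of four carbons and one oxygen, with two C=C double bonds; a six-membered carbon ring with two isolated C=C double bonds and two sp³ carbons.
The 5-membered ring with one oxygen is planar and fully conjugated; 2 ring double bonds (4 π electrons) plus a heteroatom lone pair (2) give 6 π electrons. That satisfies 4n+2 with n=1, so it is aromatic (furan).
The 6-membered ring has two sp³ carbons, so it is not fully conjugated — not aromatic (1,4-cyclohexadiene).
1 of the 2 rings is aromatic. Total: 1.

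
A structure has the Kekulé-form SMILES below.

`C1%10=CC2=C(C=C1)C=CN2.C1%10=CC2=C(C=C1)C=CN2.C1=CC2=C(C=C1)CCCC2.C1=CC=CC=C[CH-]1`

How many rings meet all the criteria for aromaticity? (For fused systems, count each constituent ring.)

5

The SMILES encodes a six-membered carbon ring with three alternating C=C double bonds, fused to a five-membered ring containing one N–H nitrogen and two C=C double bonds; a six-membered carbon ring with three alternating C=C double bonds, fused to a five-membered ring containing one N–H nitrogen and two C=C double bonds; a six-membered carbon ring with three alternating C=C double bonds, fused to a saturated six-membered carbon ring; a seven-membered all-carbon ring bearing a negative charge on one carbon, with three C=C double bonds.
The fused 6/5-membered bicyclic (with one N–H) is a single π system with 9 sp² atoms and 10 π electrons from ring double bonds plus a heteroatom lone pair. 10 = 4(2)+2, so the system is aromatic and both rings count as aromatic (indole).
The fused 6/5-membered bicyclic (with one N–H) is a single π system with 9 sp² atoms and 10 π electrons from ring double bonds plus a heteroatom lone pair. 10 = 4(2)+2, so the system is aromatic and both rings count as aromatic (indole).
The 6-membered ring is fully conjugated (every ring atom contributes a p orbital); 3 ring double bonds give 6 π electrons. That satisfies 4n+2 with n=1, so it is aromatic (benzene ring).
The second 6-membered ring has four sp³ carbons, so it is not fully conjugated — not aromatic (cyclohexane ring).
The 7-membered ring has only sp² ring atoms; a planar conformation would have a fully conjugated π system of 8 electrons. But 8 = 4(2), which is 4n not 4n+2, so it is not aromatic (cycloheptatrienyl anion).
5 of the 7 rings are aromatic. Total: 5.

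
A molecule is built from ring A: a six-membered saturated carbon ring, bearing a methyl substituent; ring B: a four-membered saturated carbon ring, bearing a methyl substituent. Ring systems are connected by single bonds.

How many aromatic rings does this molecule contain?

0

Ring A has only sp³ atoms, so it is not fully conjugated — not aromatic (cyclohexane).
Ring B has only sp³ atoms, so it is not fully conjugated — not aromatic (cyclobutane).
No ring is aromatic. Total: 0.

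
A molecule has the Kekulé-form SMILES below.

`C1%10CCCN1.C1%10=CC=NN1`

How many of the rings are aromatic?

The SMILES encodes a five-membered saturated ring of four carbons and one N–H nitrogen; a five-membered ring with two adjacent nitrogens (one bearing H, one in a double bond) and two double bonds.
The 5-membered ring with one N–H has only sp³ atoms, so it is not fully conjugated — not aromatic (pyrrolidine).
The 5-membered ring with two adjacent nitrogens (one N–H, one =N–) has a continuous p-orbital overlap around the ring; 2 ring double bonds (4 π electrons) plus a heteroatom lone pair (2) give 6 π electrons. Since 6 = 4n+2 (n=1), it is aromatic (pyrazole).
1 of the 2 rings is aromatic. Total: 1.

1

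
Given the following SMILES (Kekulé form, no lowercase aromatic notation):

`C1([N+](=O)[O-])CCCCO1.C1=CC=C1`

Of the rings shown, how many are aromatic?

The SMILES encodes a six-membered saturated ring of five carbons and one oxygen; a four-membered carbon ring with two alternating C=C double bonds.
The 6-membered ring with one oxygen has only sp³ atoms, so it is not fully conjugated — not aromatic (tetrahydropyran).
The 4-membered ring has only sp² ring atoms; a planar conformation would have a fully conjugated π system of 4 electrons. But 4 = 4(1), which is 4n not 4n+2, so it is not aromatic (cyclobutadiene) — cyclobutadiene is antiaromatic and distorts to a rectangle.
None of the rings are aromatic. Total: 0.

0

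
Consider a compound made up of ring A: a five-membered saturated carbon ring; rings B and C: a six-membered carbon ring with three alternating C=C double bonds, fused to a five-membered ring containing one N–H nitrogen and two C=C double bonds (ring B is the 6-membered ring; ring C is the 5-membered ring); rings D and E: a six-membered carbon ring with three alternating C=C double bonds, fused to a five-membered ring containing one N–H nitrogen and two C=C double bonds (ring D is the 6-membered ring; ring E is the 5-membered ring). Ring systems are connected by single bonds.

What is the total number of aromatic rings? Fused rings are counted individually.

4

Ring A has only sp³ atoms, so it is not fully conjugated — not aromatic (cyclopentane).
Rings B and C form a fused bicyclic system (with one N–H) with 9 sp² atoms and 10 π electrons from ring double bonds plus a heteroatom lone pair. 10 = 4(2)+2, so the system is aromatic and both rings count as aromatic (indole).
Rings D and E form a fused bicyclic system (with one N–H) with 9 sp² atoms and 10 π electrons from ring double bonds plus a heteroatom lone pair. 10 = 4(2)+2, so the system is aromatic and both rings count as aromatic (indole).
Aromatic: B, C, D, E. Total: 4.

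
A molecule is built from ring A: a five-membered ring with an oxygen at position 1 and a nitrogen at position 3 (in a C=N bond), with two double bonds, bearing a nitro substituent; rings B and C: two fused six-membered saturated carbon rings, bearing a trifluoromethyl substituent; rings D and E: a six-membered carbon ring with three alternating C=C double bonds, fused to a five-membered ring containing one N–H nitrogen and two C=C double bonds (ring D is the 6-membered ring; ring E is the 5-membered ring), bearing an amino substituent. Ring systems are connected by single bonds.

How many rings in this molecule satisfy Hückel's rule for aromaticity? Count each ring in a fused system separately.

3

Ring A has a continuous p-orbital overlap around the ring; 2 ring double bonds (4 π electrons) plus a heteroatom lone pair (2) give 6 π electrons. Since 6 = 4n+2 (n=1), ring A is aromatic (oxazole).
Ring B has only sp³ atoms, so it is not fully conjugated — not aromatic (cyclohexane ring).
Ring C has only sp³ atoms, so it is not fully conjugated — not aromatic (cyclohexane ring).
Rings D and E form a fused bicyclic system (with one N–H) with 9 sp² atoms and 10 π electrons from ring double bonds plus a heteroatom lone pair. 10 = 4(2)+2, so the system is aromatic and both rings count as aromatic (indole).
Aromatic: A, D, E. Total: 3.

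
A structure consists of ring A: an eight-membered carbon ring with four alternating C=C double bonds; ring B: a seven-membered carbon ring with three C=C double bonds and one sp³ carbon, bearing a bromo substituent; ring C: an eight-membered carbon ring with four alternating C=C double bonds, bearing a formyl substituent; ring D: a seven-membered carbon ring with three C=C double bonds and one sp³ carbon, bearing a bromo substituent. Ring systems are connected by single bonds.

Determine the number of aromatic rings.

0

Ring A has only sp² ring atoms; a planar conformation would have a fully conjugated π system of 8 electrons. But 8 = 4(2), which is 4n not 4n+2, so ring A is not aromatic (cyclooctatetraene) — cyclooctatetraene distorts into a non-planar tub to avoid antiaromaticity.
Ring B has one sp³ carbon, so it is not fully conjugated — not aromatic (cycloheptatriene).
Ring C has only sp² ring atoms; a planar conformation would have a fully conjugated π system of 8 electrons. But 8 = 4(2), which is 4n not 4n+2, so ring C is not aromatic (cyclooctatetraene) — cyclooctatetraene distorts into a non-planar tub to avoid antiaromaticity.
Ring D has one sp³ carbon, so it is not fully conjugated — not aromatic (cycloheptatriene).
No ring is aromatic. Total: 0.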